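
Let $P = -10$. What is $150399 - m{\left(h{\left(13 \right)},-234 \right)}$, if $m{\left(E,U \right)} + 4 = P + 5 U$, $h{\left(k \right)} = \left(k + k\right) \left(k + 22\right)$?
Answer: $151583$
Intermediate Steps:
$h{\left(k \right)} = 2 k \left(22 + k\right)$
$m{\left(E,U \right)} = -14 + 5 U$ ($m{\left(E,U \right)} = -4 + \left(-10 + 5 U\right) = -14 + 5 U$)
$150399 - m{\left(h{\left(13 \right)},-234 \right)} = 150399 - \left(-14 + 5 \left(-234\right)\right) = 150399 - \left(-14 - 1170\right) = 150399 - -1184 = 150399 + 1184 = 151583$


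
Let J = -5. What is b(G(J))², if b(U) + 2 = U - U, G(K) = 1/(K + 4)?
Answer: 4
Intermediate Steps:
G(K) = 1/(4 + K)
b(U) = -2 (b(U) = -2 + (U - U) = -2 + 0 = -2)
b(G(J))² = (-2)² = 4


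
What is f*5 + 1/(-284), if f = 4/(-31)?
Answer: -5711/8804 ≈ -0.64868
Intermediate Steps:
f = -4/31 (f = 4*(-1/31) = -4/31 ≈ -0.12903)
f*5 + 1/(-284) = -4/31*5 + 1/(-284) = -20/31 - 1/284 = -5711/8804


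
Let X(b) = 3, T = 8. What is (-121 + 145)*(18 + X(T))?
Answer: 504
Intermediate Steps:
(-121 + 145)*(18 + X(T)) = (-121 + 145)*(18 + 3) = 24*21 = 504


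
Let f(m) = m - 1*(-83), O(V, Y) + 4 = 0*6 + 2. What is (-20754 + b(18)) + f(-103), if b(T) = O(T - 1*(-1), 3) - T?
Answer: -20794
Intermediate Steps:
O(V, Y) = -2 (O(V, Y) = -4 + (0*6 + 2) = -4 + (0 + 2) = -4 + 2 = -2)
f(m) = 83 + m (f(m) = m + 83 = 83 + m)
b(T) = -2 - T
(-20754 + b(18)) + f(-103) = (-20754 + (-2 - 1*18)) + (83 - 103) = (-20754 + (-2 - 18)) - 20 = (-20754 - 20) - 20 = -20774 - 20 = -20794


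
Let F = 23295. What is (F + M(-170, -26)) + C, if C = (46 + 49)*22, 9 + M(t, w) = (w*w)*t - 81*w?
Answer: -87438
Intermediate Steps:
M(t, w) = -9 - 81*w + t*w**2 (M(t, w) = -9 + ((w*w)*t - 81*w) = -9 + (w**2*t - 81*w) = -9 + (t*w**2 - 81*w) = -9 + (-81*w + t*w**2) = -9 - 81*w + t*w**2)
C = 2090 (C = 95*22 = 2090)
(F + M(-170, -26)) + C = (23295 + (-9 - 81*(-26) - 170*(-26)**2)) + 2090 = (23295 + (-9 + 2106 - 170*676)) + 2090 = (23295 + (-9 + 2106 - 114920)) + 2090 = (23295 - 112823) + 2090 = -89528 + 2090 = -87438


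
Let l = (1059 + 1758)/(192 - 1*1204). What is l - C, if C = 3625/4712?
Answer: -4235551/1192136 ≈ -3.5529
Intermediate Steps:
C = 3625/4712 (C = 3625*(1/4712) = 3625/4712 ≈ 0.76931)
l = -2817/1012 (l = 2817/(192 - 1204) = 2817/(-1012) = 2817*(-1/1012) = -2817/1012 ≈ -2.7836)
l - C = -2817/1012 - 1*3625/4712 = -2817/1012 - 3625/4712 = -4235551/1192136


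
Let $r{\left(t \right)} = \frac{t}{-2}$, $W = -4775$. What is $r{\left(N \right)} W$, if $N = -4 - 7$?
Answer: $- \frac{52525}{2} \approx -26263.0$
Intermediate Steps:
$N = -11$ ($N = -4 - 7 = -11$)
$r{\left(t \right)} = - \frac{t}{2}$ ($r{\left(t \right)} = t \left(- \frac{1}{2}\right) = - \frac{t}{2}$)
$r{\left(N \right)} W = \left(- \frac{1}{2}\right) \left(-11\right) \left(-4775\right) = \frac{11}{2} \left(-4775\right) = - \frac{52525}{2}$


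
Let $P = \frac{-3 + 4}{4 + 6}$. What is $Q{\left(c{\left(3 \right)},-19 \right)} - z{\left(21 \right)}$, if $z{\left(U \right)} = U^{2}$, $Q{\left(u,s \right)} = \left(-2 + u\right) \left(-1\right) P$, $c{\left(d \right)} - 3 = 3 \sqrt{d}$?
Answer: $- \frac{4411}{10} - \frac{3 \sqrt{3}}{10} \approx -441.62$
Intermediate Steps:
$c{\left(d \right)} = 3 + 3 \sqrt{d}$
$P = \frac{1}{10}$ ($P = 1 \cdot \frac{1}{10} = \frac{1}{10} \approx 0.1$)
$Q{\left(u,s \right)} = \frac{1}{5} - \frac{u}{10}$ ($Q{\left(u,s \right)} = \left(-2 + u\right) \left(-1\right) \frac{1}{10} = \left(2 - u\right) \frac{1}{10} = \frac{1}{5} - \frac{u}{10}$)
$Q{\left(c{\left(3 \right)},-19 \right)} - z{\left(21 \right)} = \left(\frac{1}{5} - \frac{3 + 3 \sqrt{3}}{10}\right) - 21^{2} = \left(\frac{1}{5} - \left(\frac{3}{10} + \frac{3 \sqrt{3}}{10}\right)\right) - 441 = \left(- \frac{1}{10} - \frac{3 \sqrt{3}}{10}\right) - 441 = - \frac{4411}{10} - \frac{3 \sqrt{3}}{10}$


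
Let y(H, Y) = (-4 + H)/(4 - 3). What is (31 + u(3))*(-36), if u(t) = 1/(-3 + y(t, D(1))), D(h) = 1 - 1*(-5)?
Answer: -1107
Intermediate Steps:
D(h) = 6 (D(h) = 1 + 5 = 6)
y(H, Y) = -4 + H (y(H, Y) = (-4 + H)/1 = (-4 + H)*1 = -4 + H)
u(t) = 1/(-7 + t) (u(t) = 1/(-3 + (-4 + t)) = 1/(-7 + t))
(31 + u(3))*(-36) = (31 + 1/(-7 + 3))*(-36) = (31 + 1/(-4))*(-36) = (31 - ¼)*(-36) = (123/4)*(-36) = -1107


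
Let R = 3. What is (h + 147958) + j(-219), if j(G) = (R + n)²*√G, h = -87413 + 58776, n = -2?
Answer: 119321 + I*√219 ≈ 1.1932e+5 + 14.799*I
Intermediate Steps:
h = -28637
j(G) = √G (j(G) = (3 - 2)²*√G = 1²*√G = 1*√G = √G)
(h + 147958) + j(-219) = (-28637 + 147958) + √(-219) = 119321 + I*√219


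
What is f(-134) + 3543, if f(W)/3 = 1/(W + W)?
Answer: 949521/268 ≈ 3543.0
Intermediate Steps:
f(W) = 3/(2*W) (f(W) = 3/(W + W) = 3/((2*W)) = 3*(1/(2*W)) = 3/(2*W))
f(-134) + 3543 = (3/2)/(-134) + 3543 = (3/2)*(-1/134) + 3543 = -3/268 + 3543 = 949521/268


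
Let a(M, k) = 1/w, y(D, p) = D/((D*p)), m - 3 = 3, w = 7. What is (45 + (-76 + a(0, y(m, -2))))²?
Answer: 46656/49 ≈ 952.16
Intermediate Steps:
m = 6 (m = 3 + 3 = 6)
y(D, p) = 1/p (y(D, p) = D*(1/(D*p)) = 1/p)
a(M, k) = ⅐ (a(M, k) = 1/7 = ⅐)
(45 + (-76 + a(0, y(m, -2))))² = (45 + (-76 + ⅐))² = (45 - 531/7)² = (-216/7)² = 46656/49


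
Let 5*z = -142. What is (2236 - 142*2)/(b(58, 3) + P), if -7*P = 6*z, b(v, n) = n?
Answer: 68320/957 ≈ 71.390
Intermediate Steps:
z = -142/5 (z = (1/5)*(-142) = -142/5 ≈ -28.400)
P = 852/35 (P = -6*(-142)/(7*5) = -1/7*(-852/5) = 852/35 ≈ 24.343)
(2236 - 142*2)/(b(58, 3) + P) = (2236 - 142*2)/(3 + 852/35) = (2236 - 284)/(957/35) = 1952*(35/957) = 68320/957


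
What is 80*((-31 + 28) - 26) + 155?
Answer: -2165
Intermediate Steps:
80*((-31 + 28) - 26) + 155 = 80*(-3 - 26) + 155 = 80*(-29) + 155 = -2320 + 155 = -2165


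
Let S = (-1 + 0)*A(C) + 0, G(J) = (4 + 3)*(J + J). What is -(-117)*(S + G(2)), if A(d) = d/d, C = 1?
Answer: 3159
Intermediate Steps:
G(J) = 14*J (G(J) = 7*(2*J) = 14*J)
A(d) = 1
S = -1 (S = (-1 + 0)*1 + 0 = -1*1 + 0 = -1 + 0 = -1)
-(-117)*(S + G(2)) = -(-117)*(-1 + 14*2) = -(-117)*(-1 + 28) = -(-117)*27 = -1*(-3159) = 3159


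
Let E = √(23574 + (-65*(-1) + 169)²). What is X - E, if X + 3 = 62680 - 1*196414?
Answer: -133737 - √78330 ≈ -1.3402e+5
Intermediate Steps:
X = -133737 (X = -3 + (62680 - 1*196414) = -3 + (62680 - 196414) = -3 - 133734 = -133737)
E = √78330 (E = √(23574 + (65 + 169)²) = √(23574 + 234²) = √(23574 + 54756) = √78330 ≈ 279.88)
X - E = -133737 - √78330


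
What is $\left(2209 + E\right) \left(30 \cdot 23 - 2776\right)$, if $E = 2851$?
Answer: $-10555160$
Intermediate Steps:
$\left(2209 + E\right) \left(30 \cdot 23 - 2776\right) = \left(2209 + 2851\right) \left(30 \cdot 23 - 2776\right) = 5060 \left(690 - 2776\right) = 5060 \left(-2086\right) = -10555160$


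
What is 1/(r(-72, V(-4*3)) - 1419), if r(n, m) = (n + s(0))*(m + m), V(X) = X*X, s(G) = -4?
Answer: -1/23307 ≈ -4.2906e-5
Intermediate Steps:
V(X) = X**2
r(n, m) = 2*m*(-4 + n) (r(n, m) = (n - 4)*(m + m) = (-4 + n)*(2*m) = 2*m*(-4 + n))
1/(r(-72, V(-4*3)) - 1419) = 1/(2*(-4*3)**2*(-4 - 72) - 1419) = 1/(2*(-12)**2*(-76) - 1419) = 1/(2*144*(-76) - 1419) = 1/(-21888 - 1419) = 1/(-23307) = -1/23307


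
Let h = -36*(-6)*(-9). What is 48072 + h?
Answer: 46128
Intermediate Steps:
h = -1944 (h = 216*(-9) = -1944)
48072 + h = 48072 - 1944 = 46128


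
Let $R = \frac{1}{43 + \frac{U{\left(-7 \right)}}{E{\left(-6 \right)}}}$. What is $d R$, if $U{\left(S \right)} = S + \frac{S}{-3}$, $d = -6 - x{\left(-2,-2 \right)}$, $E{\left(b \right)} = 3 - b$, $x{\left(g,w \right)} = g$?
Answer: $- \frac{108}{1147} \approx -0.094159$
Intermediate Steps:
$d = -4$ ($d = -6 - -2 = -6 + 2 = -4$)
$U{\left(S \right)} = \frac{2 S}{3}$ ($U{\left(S \right)} = S + S \left(- \frac{1}{3}\right) = S - \frac{S}{3} = \frac{2 S}{3}$)
$R = \frac{27}{1147}$ ($R = \frac{1}{43 + \frac{\frac{2}{3} \left(-7\right)}{3 - -6}} = \frac{1}{43 - \frac{14}{3 \left(3 + 6\right)}} = \frac{1}{43 - \frac{14}{3 \cdot 9}} = \frac{1}{43 - \frac{14}{27}} = \frac{1}{\frac{1147}{27}} = \frac{27}{1147} \approx 0.02354$)
$d R = \left(-4\right) \frac{27}{1147} = - \frac{108}{1147}$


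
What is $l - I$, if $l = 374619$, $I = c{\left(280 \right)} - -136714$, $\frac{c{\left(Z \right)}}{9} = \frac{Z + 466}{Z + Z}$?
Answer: $\frac{66610043}{280} \approx 2.3789 \cdot 10^{5}$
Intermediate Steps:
$c{\left(Z \right)} = \frac{9 \left(466 + Z\right)}{2 Z}$ ($c{\left(Z \right)} = 9 \frac{Z + 466}{Z + Z} = 9 \frac{466 + Z}{2 Z} = \frac{9 \left(466 + Z\right)}{2 Z}$)
$I = \frac{38283277}{280}$ ($I = \left(\frac{9}{2} + \frac{2097}{280}\right) - -136714 = \left(\frac{9}{2} + 2097 \cdot \frac{1}{280}\right) + 136714 = \left(\frac{9}{2} + \frac{2097}{280}\right) + 136714 = \frac{3357}{280} + 136714 = \frac{38283277}{280} \approx 1.3673 \cdot 10^{5}$)
$l - I = 374619 - \frac{38283277}{280} = \frac{66610043}{280}$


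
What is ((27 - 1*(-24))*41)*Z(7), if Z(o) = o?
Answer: 14637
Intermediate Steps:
((27 - 1*(-24))*41)*Z(7) = ((27 - 1*(-24))*41)*7 = ((27 + 24)*41)*7 = (51*41)*7 = 2091*7 = 14637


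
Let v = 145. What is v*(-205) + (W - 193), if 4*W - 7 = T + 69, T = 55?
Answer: -119541/4 ≈ -29885.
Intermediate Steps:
W = 131/4 (W = 7/4 + (55 + 69)/4 = 7/4 + (¼)*124 = 7/4 + 31 = 131/4 ≈ 32.750)
v*(-205) + (W - 193) = 145*(-205) + (131/4 - 193) = -29725 - 641/4 = -119541/4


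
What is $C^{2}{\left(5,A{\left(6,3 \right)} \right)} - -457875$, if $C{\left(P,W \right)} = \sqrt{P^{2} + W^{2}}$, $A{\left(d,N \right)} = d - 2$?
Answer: $457916$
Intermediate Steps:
$A{\left(d,N \right)} = -2 + d$
$C^{2}{\left(5,A{\left(6,3 \right)} \right)} - -457875 = \left(\sqrt{5^{2} + \left(-2 + 6\right)^{2}}\right)^{2} - -457875 = \left(\sqrt{25 + 4^{2}}\right)^{2} + 457875 = \left(\sqrt{25 + 16}\right)^{2} + 457875 = \left(\sqrt{41}\right)^{2} + 457875 = 41 + 457875 = 457916$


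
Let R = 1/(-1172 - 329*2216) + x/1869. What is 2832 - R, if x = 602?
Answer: 2514812216795/888099672 ≈ 2831.7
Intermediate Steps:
R = 286054309/888099672 (R = 1/(-1172 - 329*2216) + 602/1869 = (1/2216)/(-1501) + 602*(1/1869) = -1/1501*1/2216 + 86/267 = -1/3326216 + 86/267 = 286054309/888099672 ≈ 0.32210)
2832 - R = 2832 - 1*286054309/888099672 = 2832 - 286054309/888099672 = 2514812216795/888099672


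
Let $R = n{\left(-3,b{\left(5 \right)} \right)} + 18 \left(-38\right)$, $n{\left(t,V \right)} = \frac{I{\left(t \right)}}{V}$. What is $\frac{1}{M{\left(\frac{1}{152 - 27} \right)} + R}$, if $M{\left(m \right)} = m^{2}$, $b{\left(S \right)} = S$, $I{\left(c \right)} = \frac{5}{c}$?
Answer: $- \frac{46875}{32078122} \approx -0.0014613$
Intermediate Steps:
$n{\left(t,V \right)} = \frac{5}{V t}$ ($n{\left(t,V \right)} = \frac{5 \frac{1}{t}}{V} = \frac{5}{V t}$)
$R = - \frac{2053}{3}$ ($R = \frac{5}{5 \left(-3\right)} + 18 \left(-38\right) = 5 \cdot \frac{1}{5} \left(- \frac{1}{3}\right) - 684 = - \frac{1}{3} - 684 = - \frac{2053}{3} \approx -684.33$)
$\frac{1}{M{\left(\frac{1}{152 - 27} \right)} + R} = \frac{1}{\left(\frac{1}{152 - 27}\right)^{2} - \frac{2053}{3}} = \frac{1}{\left(\frac{1}{125}\right)^{2} - \frac{2053}{3}} = \frac{1}{\frac{1}{15625} - \frac{2053}{3}} = \frac{1}{- \frac{32078122}{46875}} = - \frac{46875}{32078122}$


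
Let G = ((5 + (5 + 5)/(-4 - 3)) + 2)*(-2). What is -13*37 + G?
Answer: -3445/7 ≈ -492.14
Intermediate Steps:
G = -78/7 (G = ((5 + 10/(-7)) + 2)*(-2) = ((5 + 10*(-⅐)) + 2)*(-2) = ((5 - 10/7) + 2)*(-2) = (25/7 + 2)*(-2) = (39/7)*(-2) = -78/7 ≈ -11.143)
-13*37 + G = -13*37 - 78/7 = -481 - 78/7 = -3445/7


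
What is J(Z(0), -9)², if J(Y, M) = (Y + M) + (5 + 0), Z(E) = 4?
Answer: 0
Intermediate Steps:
J(Y, M) = 5 + M + Y (J(Y, M) = (M + Y) + 5 = 5 + M + Y)
J(Z(0), -9)² = (5 - 9 + 4)² = 0² = 0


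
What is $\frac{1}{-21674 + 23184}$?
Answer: $\frac{1}{1510} \approx 0.00066225$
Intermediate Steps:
$\frac{1}{-21674 + 23184} = \frac{1}{1510}$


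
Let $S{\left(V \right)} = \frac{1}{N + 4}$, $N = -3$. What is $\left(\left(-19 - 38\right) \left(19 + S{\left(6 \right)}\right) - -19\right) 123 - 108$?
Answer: $-137991$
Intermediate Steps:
$S{\left(V \right)} = 1$ ($S{\left(V \right)} = \frac{1}{-3 + 4} = 1^{-1} = 1$)
$\left(\left(-19 - 38\right) \left(19 + S{\left(6 \right)}\right) - -19\right) 123 - 108 = \left(\left(-19 - 38\right) \left(19 + 1\right) - -19\right) 123 - 108 = \left(\left(-57\right) 20 + 19\right) 123 - 108 = \left(-1140 + 19\right) 123 - 108 = \left(-1121\right) 123 - 108 = -137883 - 108 = -137991$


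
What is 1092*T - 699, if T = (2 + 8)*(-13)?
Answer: -142659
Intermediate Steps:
T = -130 (T = 10*(-13) = -130)
1092*T - 699 = 1092*(-130) - 699 = -141960 - 699 = -142659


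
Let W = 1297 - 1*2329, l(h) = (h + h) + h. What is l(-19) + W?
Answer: -1089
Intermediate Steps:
l(h) = 3*h (l(h) = 2*h + h = 3*h)
W = -1032 (W = 1297 - 2329 = -1032)
l(-19) + W = 3*(-19) - 1032 = -57 - 1032 = -1089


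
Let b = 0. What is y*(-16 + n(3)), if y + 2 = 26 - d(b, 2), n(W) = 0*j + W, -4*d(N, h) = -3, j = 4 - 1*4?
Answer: -1209/4 ≈ -302.25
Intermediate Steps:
j = 0 (j = 4 - 4 = 0)
d(N, h) = ¾ (d(N, h) = -¼*(-3) = ¾)
n(W) = W (n(W) = 0*0 + W = 0 + W = W)
y = 93/4 (y = -2 + (26 - 1*¾) = -2 + (26 - ¾) = -2 + 101/4 = 93/4 ≈ 23.250)
y*(-16 + n(3)) = 93*(-16 + 3)/4 = (93/4)*(-13) = -1209/4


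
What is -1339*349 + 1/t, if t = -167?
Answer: -78040938/167 ≈ -4.6731e+5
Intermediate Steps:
-1339*349 + 1/t = -1339*349 + 1/(-167) = -467311 - 1/167 = -78040938/167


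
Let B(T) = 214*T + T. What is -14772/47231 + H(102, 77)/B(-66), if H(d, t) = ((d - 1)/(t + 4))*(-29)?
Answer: -16840449481/54286839090 ≈ -0.31021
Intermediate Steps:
B(T) = 215*T
H(d, t) = -29*(-1 + d)/(4 + t) (H(d, t) = ((-1 + d)/(4 + t))*(-29) = -29*(-1 + d)/(4 + t))
-14772/47231 + H(102, 77)/B(-66) = -14772/47231 + (29*(1 - 1*102)/(4 + 77))/((215*(-66))) = -14772*1/47231 + (29*(1 - 102)/81)/(-14190) = -14772/47231 + (29*(1/81)*(-101))*(-1/14190) = -14772/47231 - 2929/81*(-1/14190) = -14772/47231 + 2929/1149390 = -16840449481/54286839090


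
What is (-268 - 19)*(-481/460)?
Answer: 138047/460 ≈ 300.10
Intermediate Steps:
(-268 - 19)*(-481/460) = -(-138047)/460 = -287*(-481/460) = 138047/460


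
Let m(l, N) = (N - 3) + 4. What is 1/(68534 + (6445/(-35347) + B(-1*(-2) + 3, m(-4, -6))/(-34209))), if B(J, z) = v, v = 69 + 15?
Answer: 57580263/3946195104149 ≈ 1.4591e-5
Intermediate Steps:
v = 84
m(l, N) = 1 + N (m(l, N) = (-3 + N) + 4 = 1 + N)
B(J, z) = 84
1/(68534 + (6445/(-35347) + B(-1*(-2) + 3, m(-4, -6))/(-34209))) = 1/(68534 + (6445/(-35347) + 84/(-34209))) = 1/(68534 + (6445*(-1/35347) + 84*(-1/34209))) = 1/(68534 + (-6445/35347 - 4/1629)) = 1/(68534 - 10640293/57580263) = 1/(3946195104149/57580263) = 57580263/3946195104149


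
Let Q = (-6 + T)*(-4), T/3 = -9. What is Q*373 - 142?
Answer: 49094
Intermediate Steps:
T = -27 (T = 3*(-9) = -27)
Q = 132 (Q = (-6 - 27)*(-4) = -33*(-4) = 132)
Q*373 - 142 = 132*373 - 142 = 49236 - 142 = 49094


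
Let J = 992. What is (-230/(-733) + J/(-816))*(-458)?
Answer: 15441928/37383 ≈ 413.07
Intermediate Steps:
(-230/(-733) + J/(-816))*(-458) = (-230/(-733) + 992/(-816))*(-458) = (-230*(-1/733) + 992*(-1/816))*(-458) = (230/733 - 62/51)*(-458) = -33716/37383*(-458) = 15441928/37383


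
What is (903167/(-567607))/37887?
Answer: -903167/21504926409 ≈ -4.1998e-5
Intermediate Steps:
(903167/(-567607))/37887 = (903167*(-1/567607))*(1/37887) = -903167/567607*1/37887 = -903167/21504926409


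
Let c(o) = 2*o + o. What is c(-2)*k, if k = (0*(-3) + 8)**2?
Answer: -384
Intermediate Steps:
k = 64 (k = (0 + 8)**2 = 8**2 = 64)
c(o) = 3*o
c(-2)*k = (3*(-2))*64 = -6*64 = -384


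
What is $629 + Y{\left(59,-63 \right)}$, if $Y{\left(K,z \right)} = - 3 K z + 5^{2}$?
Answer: $11805$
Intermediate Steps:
$Y{\left(K,z \right)} = 25 - 3 K z$ ($Y{\left(K,z \right)} = - 3 K z + 25 = 25 - 3 K z$)
$629 + Y{\left(59,-63 \right)} = 629 - \left(-25 + 177 \left(-63\right)\right) = 629 + \left(25 + 11151\right) = 629 + 11176 = 11805$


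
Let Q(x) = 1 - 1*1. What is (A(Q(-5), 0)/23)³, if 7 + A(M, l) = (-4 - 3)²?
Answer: 74088/12167 ≈ 6.0893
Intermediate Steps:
Q(x) = 0 (Q(x) = 1 - 1 = 0)
A(M, l) = 42 (A(M, l) = -7 + (-4 - 3)² = -7 + (-7)² = -7 + 49 = 42)
(A(Q(-5), 0)/23)³ = (42/23)³ = 74088/12167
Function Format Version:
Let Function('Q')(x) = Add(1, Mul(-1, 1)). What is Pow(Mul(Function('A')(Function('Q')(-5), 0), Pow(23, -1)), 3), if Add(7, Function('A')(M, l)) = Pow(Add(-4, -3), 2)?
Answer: Rational(74088, 12167) ≈ 6.0893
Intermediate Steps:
Function('Q')(x) = 0 (Function('Q')(x) = Add(1, -1) = 0)
Function('A')(M, l) = 42 (Function('A')(M, l) = Add(-7, Pow(Add(-4, -3), 2)) = Add(-7, Pow(-7, 2)) = Add(-7, 49) = 42)
Pow(Mul(Function('A')(Function('Q')(-5), 0), Pow(23, -1)), 3) = Pow(Mul(42, Pow(23, -1)), 3) = Pow(Mul(42, Rational(1, 23)), 3) = Pow(Rational(42, 23), 3) = Rational(74088, 12167)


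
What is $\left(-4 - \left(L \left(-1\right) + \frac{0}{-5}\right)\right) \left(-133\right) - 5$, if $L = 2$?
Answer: $261$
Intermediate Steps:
$\left(-4 - \left(L \left(-1\right) + \frac{0}{-5}\right)\right) \left(-133\right) - 5 = \left(-4 - \left(2 \left(-1\right) + \frac{0}{-5}\right)\right) \left(-133\right) - 5 = \left(-4 - \left(-2 + 0 \left(- \frac{1}{5}\right)\right)\right) \left(-133\right) - 5 = \left(-4 - \left(-2 + 0\right)\right) \left(-133\right) - 5 = \left(-4 - -2\right) \left(-133\right) - 5 = \left(-4 + 2\right) \left(-133\right) - 5 = \left(-2\right) \left(-133\right) - 5 = 266 - 5 = 261$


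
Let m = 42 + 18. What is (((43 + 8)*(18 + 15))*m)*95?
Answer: 9593100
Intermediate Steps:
m = 60
(((43 + 8)*(18 + 15))*m)*95 = (((43 + 8)*(18 + 15))*60)*95 = ((51*33)*60)*95 = (1683*60)*95 = 100980*95 = 9593100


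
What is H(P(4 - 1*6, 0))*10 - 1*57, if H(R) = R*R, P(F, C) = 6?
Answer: 303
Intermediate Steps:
H(R) = R²
H(P(4 - 1*6, 0))*10 - 1*57 = 6²*10 - 1*57 = 36*10 - 57 = 360 - 57 = 303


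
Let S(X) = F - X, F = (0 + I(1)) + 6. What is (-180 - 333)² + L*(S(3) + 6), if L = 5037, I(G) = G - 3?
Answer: 298428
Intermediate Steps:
I(G) = -3 + G
F = 4 (F = (0 + (-3 + 1)) + 6 = (0 - 2) + 6 = -2 + 6 = 4)
S(X) = 4 - X
(-180 - 333)² + L*(S(3) + 6) = (-180 - 333)² + 5037*((4 - 1*3) + 6) = (-513)² + 5037*((4 - 3) + 6) = 263169 + 5037*(1 + 6) = 263169 + 5037*7 = 263169 + 35259 = 298428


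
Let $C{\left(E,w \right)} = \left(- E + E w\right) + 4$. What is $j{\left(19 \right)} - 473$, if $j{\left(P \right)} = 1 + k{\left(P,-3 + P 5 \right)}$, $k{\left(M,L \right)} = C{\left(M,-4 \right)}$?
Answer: $-563$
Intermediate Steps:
$C{\left(E,w \right)} = 4 - E + E w$
$k{\left(M,L \right)} = 4 - 5 M$ ($k{\left(M,L \right)} = 4 - M + M \left(-4\right) = 4 - M - 4 M = 4 - 5 M$)
$j{\left(P \right)} = 5 - 5 P$ ($j{\left(P \right)} = 1 - \left(-4 + 5 P\right) = 5 - 5 P$)
$j{\left(19 \right)} - 473 = \left(5 - 95\right) - 473 = -90 - 473 = -563$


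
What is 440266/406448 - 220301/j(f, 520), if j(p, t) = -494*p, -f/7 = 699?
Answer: 261719801/263813784 ≈ 0.99206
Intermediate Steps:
f = -4893 (f = -7*699 = -4893)
440266/406448 - 220301/j(f, 520) = 440266/406448 - 220301/((-494*(-4893))) = 440266*(1/406448) - 220301/2417142 = 220133/203224 - 220301*1/2417142 = 220133/203224 - 220301/2417142 = 261719801/263813784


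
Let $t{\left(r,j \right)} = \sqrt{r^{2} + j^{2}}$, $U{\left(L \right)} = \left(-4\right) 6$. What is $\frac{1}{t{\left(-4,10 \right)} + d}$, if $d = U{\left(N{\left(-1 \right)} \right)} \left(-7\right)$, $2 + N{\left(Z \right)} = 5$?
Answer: $\frac{42}{7027} - \frac{\sqrt{29}}{14054} \approx 0.0055938$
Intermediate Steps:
$N{\left(Z \right)} = 3$ ($N{\left(Z \right)} = -2 + 5 = 3$)
$U{\left(L \right)} = -24$
$t{\left(r,j \right)} = \sqrt{j^{2} + r^{2}}$
$d = 168$ ($d = \left(-24\right) \left(-7\right) = 168$)
$\frac{1}{t{\left(-4,10 \right)} + d} = \frac{1}{\sqrt{10^{2} + \left(-4\right)^{2}} + 168} = \frac{1}{\sqrt{100 + 16} + 168} = \frac{1}{\sqrt{116} + 168} = \frac{1}{2 \sqrt{29} + 168} = \frac{1}{168 + 2 \sqrt{29}}$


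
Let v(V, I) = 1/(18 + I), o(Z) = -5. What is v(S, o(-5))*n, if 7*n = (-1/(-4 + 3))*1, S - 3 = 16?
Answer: 1/91 ≈ 0.010989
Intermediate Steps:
S = 19 (S = 3 + 16 = 19)
n = ⅐ (n = ((-1/(-4 + 3))*1)/7 = ((-1/(-1))*1)/7 = (-1*(-1)*1)/7 = (1*1)/7 = (⅐)*1 = ⅐ ≈ 0.14286)
v(S, o(-5))*n = (⅐)/(18 - 5) = (⅐)/13 = (1/13)*(⅐) = 1/91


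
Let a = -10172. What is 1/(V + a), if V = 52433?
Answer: 1/42261 ≈ 2.3662e-5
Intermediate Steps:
1/(V + a) = 1/(52433 - 10172) = 1/42261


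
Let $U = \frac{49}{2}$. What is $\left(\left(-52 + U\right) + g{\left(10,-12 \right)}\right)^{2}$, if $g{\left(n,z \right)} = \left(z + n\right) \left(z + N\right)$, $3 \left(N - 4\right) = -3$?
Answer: $\frac{361}{4} \approx 90.25$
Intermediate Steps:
$N = 3$ ($N = 4 + \frac{1}{3} \left(-3\right) = 4 - 1 = 3$)
$U = \frac{49}{2}$ ($U = 49 \cdot \frac{1}{2} = \frac{49}{2} \approx 24.5$)
$g{\left(n,z \right)} = \left(3 + z\right) \left(n + z\right)$ ($g{\left(n,z \right)} = \left(z + n\right) \left(z + 3\right) = \left(n + z\right) \left(3 + z\right) = \left(3 + z\right) \left(n + z\right)$)
$\left(\left(-52 + U\right) + g{\left(10,-12 \right)}\right)^{2} = \left(\left(-52 + \frac{49}{2}\right) + \left(\left(-12\right)^{2} + 3 \cdot 10 + 3 \left(-12\right) + 10 \left(-12\right)\right)\right)^{2} = \left(- \frac{55}{2} + \left(144 + 30 - 36 - 120\right)\right)^{2} = \left(- \frac{55}{2} + 18\right)^{2} = \left(- \frac{19}{2}\right)^{2} = \frac{361}{4}$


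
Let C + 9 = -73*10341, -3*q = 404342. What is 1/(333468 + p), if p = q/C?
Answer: 1132353/377603692375 ≈ 2.9988e-6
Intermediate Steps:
q = -404342/3 (q = -1/3*404342 = -404342/3 ≈ -1.3478e+5)
C = -754902 (C = -9 - 73*10341 = -9 - 754893 = -754902)
p = 202171/1132353 (p = -404342/3/(-754902) = -404342/3*(-1/754902) = 202171/1132353 ≈ 0.17854)
1/(333468 + p) = 1/(333468 + 202171/1132353) = 1/(377603692375/1132353) = 1132353/377603692375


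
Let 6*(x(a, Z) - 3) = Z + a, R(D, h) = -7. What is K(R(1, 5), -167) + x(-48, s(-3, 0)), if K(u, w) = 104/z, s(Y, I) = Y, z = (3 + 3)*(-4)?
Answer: -59/6 ≈ -9.8333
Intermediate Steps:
z = -24 (z = 6*(-4) = -24)
x(a, Z) = 3 + Z/6 + a/6 (x(a, Z) = 3 + (Z + a)/6 = 3 + (Z/6 + a/6) = 3 + Z/6 + a/6)
K(u, w) = -13/3 (K(u, w) = 104/(-24) = 104*(-1/24) = -13/3)
K(R(1, 5), -167) + x(-48, s(-3, 0)) = -13/3 + (3 + (⅙)*(-3) + (⅙)*(-48)) = -13/3 + (3 - ½ - 8) = -13/3 - 11/2 = -59/6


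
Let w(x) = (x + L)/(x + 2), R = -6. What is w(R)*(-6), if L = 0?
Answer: -9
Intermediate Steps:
w(x) = x/(2 + x) (w(x) = (x + 0)/(x + 2) = x/(2 + x))
w(R)*(-6) = -6/(2 - 6)*(-6) = -6/(-4)*(-6) = -6*(-1/4)*(-6) = (3/2)*(-6) = -9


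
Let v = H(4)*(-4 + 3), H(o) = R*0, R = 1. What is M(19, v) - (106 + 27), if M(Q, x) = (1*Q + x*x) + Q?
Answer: -95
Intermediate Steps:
H(o) = 0 (H(o) = 1*0 = 0)
v = 0 (v = 0*(-4 + 3) = 0*(-1) = 0)
M(Q, x) = x**2 + 2*Q (M(Q, x) = (Q + x**2) + Q = x**2 + 2*Q)
M(19, v) - (106 + 27) = (0**2 + 2*19) - (106 + 27) = (0 + 38) - 1*133 = 38 - 133 = -95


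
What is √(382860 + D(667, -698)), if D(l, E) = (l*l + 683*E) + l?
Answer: √351682 ≈ 593.03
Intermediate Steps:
D(l, E) = l + l² + 683*E (D(l, E) = (l² + 683*E) + l = l + l² + 683*E)
√(382860 + D(667, -698)) = √(382860 + (667 + 667² + 683*(-698))) = √(382860 + (667 + 444889 - 476734)) = √(382860 - 31178) = √351682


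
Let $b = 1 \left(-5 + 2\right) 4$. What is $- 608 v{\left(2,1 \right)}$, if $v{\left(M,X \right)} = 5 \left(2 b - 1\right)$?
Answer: $76000$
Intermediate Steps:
$b = -12$ ($b = 1 \left(-3\right) 4 = \left(-3\right) 4 = -12$)
$v{\left(M,X \right)} = -125$ ($v{\left(M,X \right)} = 5 \left(2 \left(-12\right) - 1\right) = 5 \left(-24 - 1\right) = 5 \left(-25\right) = -125$)
$- 608 v{\left(2,1 \right)} = \left(-608\right) \left(-125\right) = 76000$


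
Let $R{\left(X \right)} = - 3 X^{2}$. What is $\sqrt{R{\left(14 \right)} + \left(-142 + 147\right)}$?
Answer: $i \sqrt{583} \approx 24.145 i$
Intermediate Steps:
$\sqrt{R{\left(14 \right)} + \left(-142 + 147\right)} = \sqrt{- 3 \cdot 14^{2} + \left(-142 + 147\right)} = \sqrt{\left(-3\right) 196 + 5} = \sqrt{-588 + 5} = \sqrt{-583} = i \sqrt{583}$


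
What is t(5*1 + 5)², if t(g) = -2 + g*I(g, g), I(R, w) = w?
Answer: 9604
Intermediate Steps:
t(g) = -2 + g² (t(g) = -2 + g*g = -2 + g²)
t(5*1 + 5)² = (-2 + (5*1 + 5)²)² = (-2 + (5 + 5)²)² = (-2 + 10²)² = (-2 + 100)² = 98² = 9604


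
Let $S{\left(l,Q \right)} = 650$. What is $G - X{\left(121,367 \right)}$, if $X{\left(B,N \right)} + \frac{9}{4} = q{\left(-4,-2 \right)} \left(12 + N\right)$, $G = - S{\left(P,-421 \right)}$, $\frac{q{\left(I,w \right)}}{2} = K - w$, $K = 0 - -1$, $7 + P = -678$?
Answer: $- \frac{11687}{4} \approx -2921.8$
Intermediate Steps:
$P = -685$ ($P = -7 - 678 = -685$)
$K = 1$ ($K = 0 + 1 = 1$)
$q{\left(I,w \right)} = 2 - 2 w$ ($q{\left(I,w \right)} = 2 \left(1 - w\right) = 2 - 2 w$)
$G = -650$ ($G = \left(-1\right) 650 = -650$)
$X{\left(B,N \right)} = \frac{279}{4} + 6 N$ ($X{\left(B,N \right)} = - \frac{9}{4} + \left(2 - -4\right) \left(12 + N\right) = - \frac{9}{4} + \left(2 + 4\right) \left(12 + N\right) = - \frac{9}{4} + 6 \left(12 + N\right) = - \frac{9}{4} + \left(72 + 6 N\right) = \frac{279}{4} + 6 N$)
$G - X{\left(121,367 \right)} = -650 - \left(\frac{279}{4} + 6 \cdot 367\right) = -650 - \left(\frac{279}{4} + 2202\right) = -650 - \frac{9087}{4} = - \frac{11687}{4}$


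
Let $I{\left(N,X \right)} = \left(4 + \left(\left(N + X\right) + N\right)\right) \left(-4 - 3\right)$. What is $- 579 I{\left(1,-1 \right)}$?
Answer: $20265$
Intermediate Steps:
$I{\left(N,X \right)} = -28 - 14 N - 7 X$ ($I{\left(N,X \right)} = \left(4 + \left(X + 2 N\right)\right) \left(-4 - 3\right) = \left(4 + X + 2 N\right) \left(-7\right) = -28 - 14 N - 7 X$)
$- 579 I{\left(1,-1 \right)} = - 579 \left(-28 - 14 - -7\right) = - 579 \left(-28 - 14 + 7\right) = \left(-579\right) \left(-35\right) = 20265$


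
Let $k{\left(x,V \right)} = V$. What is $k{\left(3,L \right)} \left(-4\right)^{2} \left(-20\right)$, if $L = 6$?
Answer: $-1920$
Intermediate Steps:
$k{\left(3,L \right)} \left(-4\right)^{2} \left(-20\right) = 6 \left(-4\right)^{2} \left(-20\right) = 6 \cdot 16 \left(-20\right) = 96 \left(-20\right) = -1920$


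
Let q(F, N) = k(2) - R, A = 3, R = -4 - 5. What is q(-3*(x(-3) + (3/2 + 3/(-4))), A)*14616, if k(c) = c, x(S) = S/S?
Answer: 160776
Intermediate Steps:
R = -9
x(S) = 1
q(F, N) = 11 (q(F, N) = 2 - 1*(-9) = 2 + 9 = 11)
q(-3*(x(-3) + (3/2 + 3/(-4))), A)*14616 = 11*14616 = 160776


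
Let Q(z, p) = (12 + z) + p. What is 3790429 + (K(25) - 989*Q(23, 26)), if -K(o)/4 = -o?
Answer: 3730200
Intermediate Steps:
K(o) = 4*o (K(o) = -(-4)*o = 4*o)
Q(z, p) = 12 + p + z
3790429 + (K(25) - 989*Q(23, 26)) = 3790429 + (4*25 - 989*(12 + 26 + 23)) = 3790429 + (100 - 989*61) = 3790429 + (100 - 60329) = 3790429 - 60229 = 3730200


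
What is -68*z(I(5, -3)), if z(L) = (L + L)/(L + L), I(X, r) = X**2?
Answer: -68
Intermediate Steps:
z(L) = 1 (z(L) = (2*L)/((2*L)) = (2*L)*(1/(2*L)) = 1)
-68*z(I(5, -3)) = -68*1 = -68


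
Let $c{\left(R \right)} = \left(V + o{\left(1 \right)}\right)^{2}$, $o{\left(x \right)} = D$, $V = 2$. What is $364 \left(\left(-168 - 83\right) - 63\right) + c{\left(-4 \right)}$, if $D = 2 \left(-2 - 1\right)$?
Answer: $-114280$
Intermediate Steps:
$D = -6$ ($D = 2 \left(-3\right) = -6$)
$o{\left(x \right)} = -6$
$c{\left(R \right)} = 16$ ($c{\left(R \right)} = \left(2 - 6\right)^{2} = \left(-4\right)^{2} = 16$)
$364 \left(\left(-168 - 83\right) - 63\right) + c{\left(-4 \right)} = 364 \left(\left(-168 - 83\right) - 63\right) + 16 = 364 \left(-251 - 63\right) + 16 = 364 \left(-314\right) + 16 = -114296 + 16 = -114280$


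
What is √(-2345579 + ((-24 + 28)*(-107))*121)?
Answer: I*√2397367 ≈ 1548.3*I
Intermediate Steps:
√(-2345579 + ((-24 + 28)*(-107))*121) = √(-2345579 + (4*(-107))*121) = √(-2345579 - 428*121) = √(-2345579 - 51788) = √(-2397367) = I*√2397367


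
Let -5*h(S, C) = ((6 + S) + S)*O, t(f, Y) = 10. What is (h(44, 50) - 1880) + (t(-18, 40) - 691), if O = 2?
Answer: -12993/5 ≈ -2598.6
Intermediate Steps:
h(S, C) = -12/5 - 4*S/5 (h(S, C) = -((6 + S) + S)*2/5 = -(6 + 2*S)*2/5 = -(12 + 4*S)/5 = -12/5 - 4*S/5)
(h(44, 50) - 1880) + (t(-18, 40) - 691) = ((-12/5 - ⅘*44) - 1880) + (10 - 691) = ((-12/5 - 176/5) - 1880) - 681 = (-188/5 - 1880) - 681 = -9588/5 - 681 = -12993/5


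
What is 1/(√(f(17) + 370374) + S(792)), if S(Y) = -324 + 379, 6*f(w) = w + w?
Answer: -165/1102064 + √3333417/1102064 ≈ 0.0015070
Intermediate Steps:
f(w) = w/3 (f(w) = (w + w)/6 = (2*w)/6 = w/3)
S(Y) = 55
1/(√(f(17) + 370374) + S(792)) = 1/(√((⅓)*17 + 370374) + 55) = 1/(√(17/3 + 370374) + 55) = 1/(√(1111139/3) + 55) = 1/(√3333417/3 + 55) = 1/(55 + √3333417/3)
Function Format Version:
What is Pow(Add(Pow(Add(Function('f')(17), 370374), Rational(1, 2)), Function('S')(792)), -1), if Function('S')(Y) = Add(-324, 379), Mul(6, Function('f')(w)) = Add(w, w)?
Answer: Add(Rational(-165, 1102064), Mul(Rational(1, 1102064), Pow(3333417, Rational(1, 2)))) ≈ 0.0015070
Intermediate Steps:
Function('f')(w) = Mul(Rational(1, 3), w) (Function('f')(w) = Mul(Rational(1, 6), Add(w, w)) = Mul(Rational(1, 6), Mul(2, w)) = Mul(Rational(1, 3), w))
Function('S')(Y) = 55
Pow(Add(Pow(Add(Function('f')(17), 370374), Rational(1, 2)), Function('S')(792)), -1) = Pow(Add(Pow(Add(Mul(Rational(1, 3), 17), 370374), Rational(1, 2)), 55), -1) = Pow(Add(Pow(Add(Rational(17, 3), 370374), Rational(1, 2)), 55), -1) = Pow(Add(Pow(Rational(1111139, 3), Rational(1, 2)), 55), -1) = Pow(Add(Mul(Rational(1, 3), Pow(3333417, Rational(1, 2))), 55), -1) = Pow(Add(55, Mul(Rational(1, 3), Pow(3333417, Rational(1, 2)))), -1)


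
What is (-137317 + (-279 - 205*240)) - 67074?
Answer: -253870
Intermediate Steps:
(-137317 + (-279 - 205*240)) - 67074 = (-137317 + (-279 - 49200)) - 67074 = (-137317 - 49479) - 67074 = -186796 - 67074 = -253870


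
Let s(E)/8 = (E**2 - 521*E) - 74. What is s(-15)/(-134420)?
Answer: -15932/33605 ≈ -0.47410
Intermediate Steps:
s(E) = -592 - 4168*E + 8*E**2 (s(E) = 8*((E**2 - 521*E) - 74) = 8*(-74 + E**2 - 521*E) = -592 - 4168*E + 8*E**2)
s(-15)/(-134420) = (-592 - 4168*(-15) + 8*(-15)**2)/(-134420) = (-592 + 62520 + 8*225)*(-1/134420) = (-592 + 62520 + 1800)*(-1/134420) = 63728*(-1/134420) = -15932/33605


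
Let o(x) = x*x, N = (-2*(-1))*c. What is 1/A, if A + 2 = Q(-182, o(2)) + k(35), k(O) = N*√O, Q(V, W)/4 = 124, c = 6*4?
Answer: 247/81698 - 12*√35/40849 ≈ 0.0012854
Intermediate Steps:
c = 24
N = 48 (N = -2*(-1)*24 = 2*24 = 48)
o(x) = x²
Q(V, W) = 496 (Q(V, W) = 4*124 = 496)
k(O) = 48*√O
A = 494 + 48*√35 (A = -2 + (496 + 48*√35) = 494 + 48*√35 ≈ 777.97)
1/A = 1/(494 + 48*√35)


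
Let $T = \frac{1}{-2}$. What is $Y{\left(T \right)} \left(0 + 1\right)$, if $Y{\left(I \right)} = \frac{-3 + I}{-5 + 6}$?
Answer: $- \frac{7}{2} \approx -3.5$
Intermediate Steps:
$T = - \frac{1}{2} \approx -0.5$
$Y{\left(I \right)} = -3 + I$ ($Y{\left(I \right)} = \frac{-3 + I}{1} = \left(-3 + I\right) 1 = -3 + I$)
$Y{\left(T \right)} \left(0 + 1\right) = \left(-3 - \frac{1}{2}\right) \left(0 + 1\right) = \left(- \frac{7}{2}\right) 1 = - \frac{7}{2}$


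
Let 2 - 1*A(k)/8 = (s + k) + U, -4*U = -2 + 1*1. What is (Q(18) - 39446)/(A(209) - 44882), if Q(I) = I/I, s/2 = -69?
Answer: 39445/45436 ≈ 0.86814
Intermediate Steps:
s = -138 (s = 2*(-69) = -138)
U = ¼ (U = -(-2 + 1*1)/4 = -(-2 + 1)/4 = -¼*(-1) = ¼ ≈ 0.25000)
A(k) = 1118 - 8*k (A(k) = 16 - 8*((-138 + k) + ¼) = 16 - 8*(-551/4 + k) = 16 + (1102 - 8*k) = 1118 - 8*k)
Q(I) = 1
(Q(18) - 39446)/(A(209) - 44882) = (1 - 39446)/((1118 - 8*209) - 44882) = -39445/((1118 - 1672) - 44882) = -39445/(-554 - 44882) = -39445/(-45436) = -39445*(-1/45436) = 39445/45436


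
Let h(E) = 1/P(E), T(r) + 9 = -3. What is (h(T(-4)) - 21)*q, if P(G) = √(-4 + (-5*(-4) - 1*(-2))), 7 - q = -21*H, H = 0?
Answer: -147 + 7*√2/6 ≈ -145.35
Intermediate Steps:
q = 7 (q = 7 - (-21)*0 = 7 - 1*0 = 7 + 0 = 7)
T(r) = -12 (T(r) = -9 - 3 = -12)
P(G) = 3*√2 (P(G) = √(-4 + (20 + 2)) = √(-4 + 22) = √18 = 3*√2)
h(E) = √2/6 (h(E) = 1/(3*√2) = √2/6)
(h(T(-4)) - 21)*q = (√2/6 - 21)*7 = (-21 + √2/6)*7 = -147 + 7*√2/6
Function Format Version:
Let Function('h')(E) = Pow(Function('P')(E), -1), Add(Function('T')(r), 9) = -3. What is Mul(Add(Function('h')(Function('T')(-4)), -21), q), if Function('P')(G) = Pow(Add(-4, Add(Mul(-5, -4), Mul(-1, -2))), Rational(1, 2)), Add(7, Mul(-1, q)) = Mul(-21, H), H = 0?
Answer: Add(-147, Mul(Rational(7, 6), Pow(2, Rational(1, 2)))) ≈ -145.35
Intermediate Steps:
q = 7 (q = Add(7, Mul(-1, Mul(-21, 0))) = Add(7, Mul(-1, 0)) = Add(7, 0) = 7)
Function('T')(r) = -12 (Function('T')(r) = Add(-9, -3) = -12)
Function('P')(G) = Mul(3, Pow(2, Rational(1, 2))) (Function('P')(G) = Pow(Add(-4, Add(20, 2)), Rational(1, 2)) = Pow(Add(-4, 22), Rational(1, 2)) = Pow(18, Rational(1, 2)) = Mul(3, Pow(2, Rational(1, 2))))
Function('h')(E) = Mul(Rational(1, 6), Pow(2, Rational(1, 2))) (Function('h')(E) = Pow(Mul(3, Pow(2, Rational(1, 2))), -1) = Mul(Rational(1, 6), Pow(2, Rational(1, 2))))
Mul(Add(Function('h')(Function('T')(-4)), -21), q) = Mul(Add(Mul(Rational(1, 6), Pow(2, Rational(1, 2))), -21), 7) = Mul(Add(-21, Mul(Rational(1, 6), Pow(2, Rational(1, 2)))), 7) = Add(-147, Mul(Rational(7, 6), Pow(2, Rational(1, 2))))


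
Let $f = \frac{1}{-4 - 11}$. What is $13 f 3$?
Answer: $- \frac{13}{5} \approx -2.6$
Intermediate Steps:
$f = - \frac{1}{15}$ ($f = \frac{1}{-15} = - \frac{1}{15} \approx -0.066667$)
$13 f 3 = 13 \left(- \frac{1}{15}\right) 3 = \left(- \frac{13}{15}\right) 3 = - \frac{13}{5}$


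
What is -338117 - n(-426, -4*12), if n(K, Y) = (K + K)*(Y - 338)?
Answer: -666989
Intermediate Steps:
n(K, Y) = 2*K*(-338 + Y) (n(K, Y) = (2*K)*(-338 + Y) = 2*K*(-338 + Y))
-338117 - n(-426, -4*12) = -338117 - 2*(-426)*(-338 - 4*12) = -338117 - 2*(-426)*(-338 - 48) = -338117 - 2*(-426)*(-386) = -338117 - 1*328872 = -338117 - 328872 = -666989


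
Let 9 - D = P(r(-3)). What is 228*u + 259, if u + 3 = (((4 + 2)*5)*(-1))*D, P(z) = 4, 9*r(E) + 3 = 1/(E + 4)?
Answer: -34625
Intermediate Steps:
r(E) = -1/3 + 1/(9*(4 + E)) (r(E) = -1/3 + 1/(9*(E + 4)) = -1/3 + 1/(9*(4 + E)))
D = 5 (D = 9 - 1*4 = 9 - 4 = 5)
u = -153 (u = -3 + (((4 + 2)*5)*(-1))*5 = -3 + ((6*5)*(-1))*5 = -3 + (30*(-1))*5 = -3 - 30*5 = -3 - 150 = -153)
228*u + 259 = 228*(-153) + 259 = -34884 + 259 = -34625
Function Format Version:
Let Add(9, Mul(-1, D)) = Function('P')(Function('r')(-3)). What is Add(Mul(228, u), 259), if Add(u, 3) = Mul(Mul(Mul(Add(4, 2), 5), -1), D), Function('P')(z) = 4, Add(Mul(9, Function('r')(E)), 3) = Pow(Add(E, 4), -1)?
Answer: -34625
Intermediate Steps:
Function('r')(E) = Add(Rational(-1, 3), Mul(Rational(1, 9), Pow(Add(4, E), -1))) (Function('r')(E) = Add(Rational(-1, 3), Mul(Rational(1, 9), Pow(Add(E, 4), -1))) = Add(Rational(-1, 3), Mul(Rational(1, 9), Pow(Add(4, E), -1))))
D = 5 (D = Add(9, Mul(-1, 4)) = Add(9, -4) = 5)
u = -153 (u = Add(-3, Mul(Mul(Mul(Add(4, 2), 5), -1), 5)) = Add(-3, Mul(Mul(Mul(6, 5), -1), 5)) = Add(-3, Mul(Mul(30, -1), 5)) = Add(-3, Mul(-30, 5)) = Add(-3, -150) = -153)
Add(Mul(228, u), 259) = Add(Mul(228, -153), 259) = Add(-34884, 259) = -34625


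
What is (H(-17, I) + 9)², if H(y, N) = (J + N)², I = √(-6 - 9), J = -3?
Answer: -531 - 36*I*√15 ≈ -531.0 - 139.43*I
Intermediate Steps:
I = I*√15 (I = √(-15) = I*√15 ≈ 3.873*I)
H(y, N) = (-3 + N)²
(H(-17, I) + 9)² = ((-3 + I*√15)² + 9)² = (9 + (-3 + I*√15)²)²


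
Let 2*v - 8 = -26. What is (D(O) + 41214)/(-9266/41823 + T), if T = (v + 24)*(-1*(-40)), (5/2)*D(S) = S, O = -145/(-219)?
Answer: 62915203242/915585491 ≈ 68.716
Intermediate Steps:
v = -9 (v = 4 + (½)*(-26) = 4 - 13 = -9)
O = 145/219 (O = -145*(-1/219) = 145/219 ≈ 0.66210)
D(S) = 2*S/5
T = 600 (T = (-9 + 24)*(-1*(-40)) = 15*40 = 600)
(D(O) + 41214)/(-9266/41823 + T) = ((⅖)*(145/219) + 41214)/(-9266/41823 + 600) = (58/219 + 41214)/(-9266*1/41823 + 600) = 9025924/(219*(-9266/41823 + 600)) = 9025924/(219*(25084534/41823)) = (9025924/219)*(41823/25084534) = 62915203242/915585491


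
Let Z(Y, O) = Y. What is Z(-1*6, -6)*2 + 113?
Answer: 101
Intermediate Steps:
Z(-1*6, -6)*2 + 113 = -1*6*2 + 113 = -6*2 + 113 = -12 + 113 = 101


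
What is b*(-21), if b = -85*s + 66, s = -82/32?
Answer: -95361/16 ≈ -5960.1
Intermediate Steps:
s = -41/16 (s = -82*1/32 = -41/16 ≈ -2.5625)
b = 4541/16 (b = -85*(-41/16) + 66 = 3485/16 + 66 = 4541/16 ≈ 283.81)
b*(-21) = (4541/16)*(-21) = -95361/16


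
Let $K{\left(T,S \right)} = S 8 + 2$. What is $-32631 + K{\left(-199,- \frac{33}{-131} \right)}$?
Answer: $- \frac{4274135}{131} \approx -32627.0$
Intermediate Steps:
$K{\left(T,S \right)} = 2 + 8 S$ ($K{\left(T,S \right)} = 8 S + 2 = 2 + 8 S$)
$-32631 + K{\left(-199,- \frac{33}{-131} \right)} = -32631 + \left(2 + 8 \left(- \frac{33}{-131}\right)\right) = -32631 + \left(2 + 8 \left(\left(-33\right) \left(- \frac{1}{131}\right)\right)\right) = -32631 + \left(2 + 8 \cdot \frac{33}{131}\right) = -32631 + \left(2 + \frac{264}{131}\right) = -32631 + \frac{526}{131} = - \frac{4274135}{131}$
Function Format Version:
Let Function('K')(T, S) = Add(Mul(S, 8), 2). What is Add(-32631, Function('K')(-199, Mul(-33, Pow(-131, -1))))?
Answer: Rational(-4274135, 131) ≈ -32627.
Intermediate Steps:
Function('K')(T, S) = Add(2, Mul(8, S)) (Function('K')(T, S) = Add(Mul(8, S), 2) = Add(2, Mul(8, S)))
Add(-32631, Function('K')(-199, Mul(-33, Pow(-131, -1)))) = Add(-32631, Add(2, Mul(8, Mul(-33, Pow(-131, -1))))) = Add(-32631, Add(2, Mul(8, Mul(-33, Rational(-1, 131))))) = Add(-32631, Add(2, Mul(8, Rational(33, 131)))) = Add(-32631, Add(2, Rational(264, 131))) = Add(-32631, Rational(526, 131)) = Rational(-4274135, 131)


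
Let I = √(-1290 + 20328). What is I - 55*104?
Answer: -5720 + √19038 ≈ -5582.0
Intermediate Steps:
I = √19038 ≈ 137.98
I - 55*104 = √19038 - 55*104 = √19038 - 5720 = -5720 + √19038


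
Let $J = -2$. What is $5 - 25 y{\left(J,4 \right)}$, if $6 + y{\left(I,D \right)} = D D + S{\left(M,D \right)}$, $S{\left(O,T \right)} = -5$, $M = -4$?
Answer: $-120$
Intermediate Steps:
$y{\left(I,D \right)} = -11 + D^{2}$ ($y{\left(I,D \right)} = -6 + \left(D D - 5\right) = -6 + \left(D^{2} - 5\right) = -6 + \left(-5 + D^{2}\right) = -11 + D^{2}$)
$5 - 25 y{\left(J,4 \right)} = 5 - 25 \left(-11 + 4^{2}\right) = 5 - 25 \left(-11 + 16\right) = 5 - 125 = -120$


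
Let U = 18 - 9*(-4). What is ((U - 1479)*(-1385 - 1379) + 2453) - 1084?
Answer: 3940069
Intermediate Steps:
U = 54 (U = 18 + 36 = 54)
((U - 1479)*(-1385 - 1379) + 2453) - 1084 = ((54 - 1479)*(-1385 - 1379) + 2453) - 1084 = (-1425*(-2764) + 2453) - 1084 = (3938700 + 2453) - 1084 = 3941153 - 1084 = 3940069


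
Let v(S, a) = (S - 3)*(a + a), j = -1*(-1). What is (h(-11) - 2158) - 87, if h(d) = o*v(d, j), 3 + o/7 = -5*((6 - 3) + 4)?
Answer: 5203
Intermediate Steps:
j = 1
v(S, a) = 2*a*(-3 + S) (v(S, a) = (-3 + S)*(2*a) = 2*a*(-3 + S))
o = -266 (o = -21 + 7*(-5*((6 - 3) + 4)) = -21 + 7*(-5*(3 + 4)) = -21 + 7*(-5*7) = -21 + 7*(-35) = -21 - 245 = -266)
h(d) = 1596 - 532*d (h(d) = -532*(-3 + d) = -266*(-6 + 2*d) = 1596 - 532*d)
(h(-11) - 2158) - 87 = ((1596 - 532*(-11)) - 2158) - 87 = ((1596 + 5852) - 2158) - 87 = (7448 - 2158) - 87 = 5290 - 87 = 5203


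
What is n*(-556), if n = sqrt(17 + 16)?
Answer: -556*sqrt(33) ≈ -3194.0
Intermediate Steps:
n = sqrt(33) ≈ 5.7446
n*(-556) = sqrt(33)*(-556) = -556*sqrt(33)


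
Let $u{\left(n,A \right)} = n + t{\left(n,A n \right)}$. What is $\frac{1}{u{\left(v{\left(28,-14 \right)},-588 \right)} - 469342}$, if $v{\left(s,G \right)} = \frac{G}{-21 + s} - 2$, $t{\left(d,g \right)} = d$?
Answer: $- \frac{1}{469350} \approx -2.1306 \cdot 10^{-6}$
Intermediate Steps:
$v{\left(s,G \right)} = -2 + \frac{G}{-21 + s}$ ($v{\left(s,G \right)} = \frac{G}{-21 + s} - 2 = -2 + \frac{G}{-21 + s}$)
$u{\left(n,A \right)} = 2 n$ ($u{\left(n,A \right)} = n + n = 2 n$)
$\frac{1}{u{\left(v{\left(28,-14 \right)},-588 \right)} - 469342} = \frac{1}{2 \frac{42 - 14 - 56}{-21 + 28} - 469342} = \frac{1}{2 \frac{42 - 14 - 56}{7} - 469342} = \frac{1}{2 \cdot \frac{1}{7} \left(-28\right) - 469342} = \frac{1}{2 \left(-4\right) - 469342} = \frac{1}{-8 - 469342} = \frac{1}{-469350} = - \frac{1}{469350}$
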